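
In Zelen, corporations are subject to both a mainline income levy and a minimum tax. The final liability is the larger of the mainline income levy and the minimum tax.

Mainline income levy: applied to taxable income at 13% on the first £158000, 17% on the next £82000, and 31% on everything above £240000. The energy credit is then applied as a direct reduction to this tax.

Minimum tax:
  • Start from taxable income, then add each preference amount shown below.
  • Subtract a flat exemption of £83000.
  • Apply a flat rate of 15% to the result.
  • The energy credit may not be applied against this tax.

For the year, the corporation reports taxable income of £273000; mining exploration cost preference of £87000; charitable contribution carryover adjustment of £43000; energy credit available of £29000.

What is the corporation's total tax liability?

£48000

Mainline income levy:
  £158000 × 13% = £20540
  £82000 × 17% = £13940
  £33000 × 31% = £10230
  → £44710
  Less energy credit £29000 → £15710

Minimum tax:
  Adjusted income: £273000 + £87000 + £43000 = £403000
  Less exemption £83000 → base £320000
  £320000 × 15% = £48000

£48000 > £15710, so the minimum tax is the binding amount.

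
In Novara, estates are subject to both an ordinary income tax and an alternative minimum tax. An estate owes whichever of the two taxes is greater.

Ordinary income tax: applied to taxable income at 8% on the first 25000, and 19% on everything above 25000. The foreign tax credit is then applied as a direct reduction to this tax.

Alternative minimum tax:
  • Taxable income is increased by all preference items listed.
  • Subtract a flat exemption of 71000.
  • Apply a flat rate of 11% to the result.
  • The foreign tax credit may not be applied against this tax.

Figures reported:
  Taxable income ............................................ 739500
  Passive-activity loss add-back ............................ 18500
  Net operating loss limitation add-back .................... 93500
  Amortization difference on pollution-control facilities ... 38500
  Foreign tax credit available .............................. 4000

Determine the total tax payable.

Alternative minimum tax:
  Adjusted income: 739500 + 18500 + 93500 + 38500 = 890000
  Less exemption 71000 → base 819000
  819000 × 11% = 90090

Ordinary income tax:
  25000 × 8% = 2000
  714500 × 19% = 135755
  → 137755
  Less foreign tax credit 4000 → 133755

133755 > 90090, so the ordinary income tax governs.

133755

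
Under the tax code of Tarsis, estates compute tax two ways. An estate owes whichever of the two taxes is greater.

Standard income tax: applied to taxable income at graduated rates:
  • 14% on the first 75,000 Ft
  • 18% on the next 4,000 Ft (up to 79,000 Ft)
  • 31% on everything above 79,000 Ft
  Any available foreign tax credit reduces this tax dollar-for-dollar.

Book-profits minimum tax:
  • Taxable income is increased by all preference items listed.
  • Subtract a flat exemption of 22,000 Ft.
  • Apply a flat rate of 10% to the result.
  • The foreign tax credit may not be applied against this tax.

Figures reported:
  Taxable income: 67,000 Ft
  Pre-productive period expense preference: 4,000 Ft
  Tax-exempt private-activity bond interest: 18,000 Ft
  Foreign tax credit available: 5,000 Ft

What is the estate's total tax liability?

6,700 Ft

Standard income tax:
  67,000 Ft × 14% = 9,380 Ft
  Less foreign tax credit 5,000 Ft → 4,380 Ft

Book-profits minimum tax:
  Adjusted income: 67,000 Ft + 4,000 Ft + 18,000 Ft = 89,000 Ft
  Less exemption 22,000 Ft → base 67,000 Ft
  67,000 Ft × 10% = 6,700 Ft

6,700 Ft > 4,380 Ft, so the book-profits minimum tax is the binding amount.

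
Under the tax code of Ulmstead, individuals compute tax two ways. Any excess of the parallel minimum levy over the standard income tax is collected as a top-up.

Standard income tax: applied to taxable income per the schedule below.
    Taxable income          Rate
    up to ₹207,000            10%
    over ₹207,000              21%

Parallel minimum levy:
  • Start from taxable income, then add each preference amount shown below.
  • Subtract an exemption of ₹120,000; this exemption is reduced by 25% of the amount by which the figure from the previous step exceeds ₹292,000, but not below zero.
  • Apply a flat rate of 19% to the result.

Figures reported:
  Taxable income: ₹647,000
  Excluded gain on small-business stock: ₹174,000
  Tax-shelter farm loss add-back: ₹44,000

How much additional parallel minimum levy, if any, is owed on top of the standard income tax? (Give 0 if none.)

₹51,250

Standard income tax:
  ₹207,000 × 10% = ₹20,700
  ₹440,000 × 21% = ₹92,400
  → ₹113,100

Parallel minimum levy:
  Adjusted income: ₹647,000 + ₹174,000 + ₹44,000 = ₹865,000
  Exemption: 25% × (₹865,000 − ₹292,000) = ₹143,250 ≥ ₹120,000, so the exemption is fully phased out
  Base: ₹865,000 − ₹0 = ₹865,000
  ₹865,000 × 19% = ₹164,350

Excess of parallel minimum levy over standard income tax: ₹164,350 − ₹113,100 = ₹51,250.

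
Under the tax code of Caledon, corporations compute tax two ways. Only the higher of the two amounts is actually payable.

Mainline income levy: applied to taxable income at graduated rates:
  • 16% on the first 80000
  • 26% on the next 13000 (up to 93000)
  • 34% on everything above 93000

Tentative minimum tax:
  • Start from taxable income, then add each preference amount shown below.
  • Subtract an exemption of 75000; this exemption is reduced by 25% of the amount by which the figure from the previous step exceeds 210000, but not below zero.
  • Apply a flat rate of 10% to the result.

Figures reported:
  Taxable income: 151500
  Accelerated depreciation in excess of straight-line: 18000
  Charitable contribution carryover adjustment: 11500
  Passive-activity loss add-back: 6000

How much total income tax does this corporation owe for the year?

Tentative minimum tax:
  Adjusted income: 151500 + 18000 + 11500 + 6000 = 187000
  Exemption: 187000 ≤ 210000, so full 75000 applies
  Base: 187000 − 75000 = 112000
  112000 × 10% = 11200

Mainline income levy:
  80000 × 16% = 12800
  13000 × 26% = 3380
  58500 × 34% = 19890
  → 36070

36070 > 11200, so the mainline income levy governs.

36070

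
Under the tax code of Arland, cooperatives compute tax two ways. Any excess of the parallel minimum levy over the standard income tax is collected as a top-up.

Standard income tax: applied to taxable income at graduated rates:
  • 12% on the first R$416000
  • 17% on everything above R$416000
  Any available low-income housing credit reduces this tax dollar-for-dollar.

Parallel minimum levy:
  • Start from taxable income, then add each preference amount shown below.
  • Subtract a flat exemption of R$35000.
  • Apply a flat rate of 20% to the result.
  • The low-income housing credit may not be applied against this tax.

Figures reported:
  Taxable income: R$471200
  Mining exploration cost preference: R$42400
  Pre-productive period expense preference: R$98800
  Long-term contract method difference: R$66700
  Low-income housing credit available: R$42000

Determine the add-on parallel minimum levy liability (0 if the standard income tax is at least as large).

R$111516

Standard income tax:
  R$416000 × 12% = R$49920
  R$55200 × 17% = R$9384
  → R$59304
  Less low-income housing credit R$42000 → R$17304

Parallel minimum levy:
  Adjusted income: R$471200 + R$42400 + R$98800 + R$66700 = R$679100
  Less exemption R$35000 → base R$644100
  R$644100 × 20% = R$128820

Excess of parallel minimum levy over standard income tax: R$128820 − R$17304 = R$111516.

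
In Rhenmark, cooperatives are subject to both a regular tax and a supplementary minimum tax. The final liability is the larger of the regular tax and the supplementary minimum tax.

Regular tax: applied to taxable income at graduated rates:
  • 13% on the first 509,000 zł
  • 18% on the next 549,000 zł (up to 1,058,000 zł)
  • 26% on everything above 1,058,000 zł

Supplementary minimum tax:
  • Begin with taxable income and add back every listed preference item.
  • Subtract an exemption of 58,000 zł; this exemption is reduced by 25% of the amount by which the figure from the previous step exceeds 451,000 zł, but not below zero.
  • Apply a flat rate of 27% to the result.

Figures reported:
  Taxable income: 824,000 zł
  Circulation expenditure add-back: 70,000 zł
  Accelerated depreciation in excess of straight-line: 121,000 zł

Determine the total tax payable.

Supplementary minimum tax:
  Adjusted income: 824,000 zł + 70,000 zł + 121,000 zł = 1,015,000 zł
  Exemption: 25% × (1,015,000 zł − 451,000 zł) = 141,000 zł ≥ 58,000 zł, so the exemption is fully phased out
  Base: 1,015,000 zł − 0 zł = 1,015,000 zł
  1,015,000 zł × 27% = 274,050 zł

Regular tax:
  509,000 zł × 13% = 66,170 zł
  315,000 zł × 18% = 56,700 zł
  → 122,870 zł

274,050 zł > 122,870 zł, so the supplementary minimum tax is the binding amount.

274,050 zł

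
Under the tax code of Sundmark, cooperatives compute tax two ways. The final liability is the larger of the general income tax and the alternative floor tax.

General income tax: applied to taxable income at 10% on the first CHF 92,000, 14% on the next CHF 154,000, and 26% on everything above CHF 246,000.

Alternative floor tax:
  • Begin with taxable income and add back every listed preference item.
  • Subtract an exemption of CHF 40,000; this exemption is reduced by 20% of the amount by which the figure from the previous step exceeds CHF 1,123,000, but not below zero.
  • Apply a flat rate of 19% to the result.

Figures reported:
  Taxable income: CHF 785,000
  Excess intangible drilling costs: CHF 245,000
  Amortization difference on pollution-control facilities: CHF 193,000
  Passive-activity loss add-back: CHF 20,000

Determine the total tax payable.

Alternative floor tax:
  Adjusted income: CHF 785,000 + CHF 245,000 + CHF 193,000 + CHF 20,000 = CHF 1,243,000
  Exemption: CHF 40,000 − 20% × (CHF 1,243,000 − CHF 1,123,000) = CHF 40,000 − CHF 24,000 = CHF 16,000
  Base: CHF 1,243,000 − CHF 16,000 = CHF 1,227,000
  CHF 1,227,000 × 19% = CHF 233,130

General income tax:
  CHF 92,000 × 10% = CHF 9,200
  CHF 154,000 × 14% = CHF 21,560
  CHF 539,000 × 26% = CHF 140,140
  → CHF 170,900

CHF 233,130 > CHF 170,900, so the alternative floor tax is the binding amount.

CHF 233,130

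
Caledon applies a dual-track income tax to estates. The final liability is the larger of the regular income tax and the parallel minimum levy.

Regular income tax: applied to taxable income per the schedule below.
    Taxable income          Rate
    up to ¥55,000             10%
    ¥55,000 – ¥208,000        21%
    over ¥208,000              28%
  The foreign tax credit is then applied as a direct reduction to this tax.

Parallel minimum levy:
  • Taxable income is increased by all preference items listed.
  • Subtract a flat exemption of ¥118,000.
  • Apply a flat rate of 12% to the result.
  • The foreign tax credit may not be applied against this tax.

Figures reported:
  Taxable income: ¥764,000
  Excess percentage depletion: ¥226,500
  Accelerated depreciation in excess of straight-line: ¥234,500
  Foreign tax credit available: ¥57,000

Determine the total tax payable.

Parallel minimum levy:
  Adjusted income: ¥764,000 + ¥226,500 + ¥234,500 = ¥1,225,000
  Less exemption ¥118,000 → base ¥1,107,000
  ¥1,107,000 × 12% = ¥132,840

Regular income tax:
  ¥55,000 × 10% = ¥5,500
  ¥153,000 × 21% = ¥32,130
  ¥556,000 × 28% = ¥155,680
  → ¥193,310
  Less foreign tax credit ¥57,000 → ¥136,310

¥136,310 > ¥132,840, so the regular income tax governs.

¥136,310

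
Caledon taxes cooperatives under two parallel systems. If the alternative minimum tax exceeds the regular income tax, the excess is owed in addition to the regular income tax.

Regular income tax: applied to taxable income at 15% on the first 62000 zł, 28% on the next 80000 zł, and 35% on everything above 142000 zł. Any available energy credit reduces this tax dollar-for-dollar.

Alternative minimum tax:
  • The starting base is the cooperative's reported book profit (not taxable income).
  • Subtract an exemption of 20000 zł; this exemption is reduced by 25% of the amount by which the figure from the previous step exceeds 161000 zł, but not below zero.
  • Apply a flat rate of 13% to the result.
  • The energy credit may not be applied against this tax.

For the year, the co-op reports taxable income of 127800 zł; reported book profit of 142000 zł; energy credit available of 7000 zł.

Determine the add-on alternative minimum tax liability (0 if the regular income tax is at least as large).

0 zł

Regular income tax:
  62000 zł × 15% = 9300 zł
  65800 zł × 28% = 18424 zł
  → 27724 zł
  Less energy credit 7000 zł → 20724 zł

Alternative minimum tax:
  Base (reported book profit): 142000 zł
  Exemption: 142000 zł ≤ 161000 zł, so full 20000 zł applies
  Base: 142000 zł − 20000 zł = 122000 zł
  122000 zł × 13% = 15860 zł

15860 zł ≤ 20724 zł, so no add-on is due.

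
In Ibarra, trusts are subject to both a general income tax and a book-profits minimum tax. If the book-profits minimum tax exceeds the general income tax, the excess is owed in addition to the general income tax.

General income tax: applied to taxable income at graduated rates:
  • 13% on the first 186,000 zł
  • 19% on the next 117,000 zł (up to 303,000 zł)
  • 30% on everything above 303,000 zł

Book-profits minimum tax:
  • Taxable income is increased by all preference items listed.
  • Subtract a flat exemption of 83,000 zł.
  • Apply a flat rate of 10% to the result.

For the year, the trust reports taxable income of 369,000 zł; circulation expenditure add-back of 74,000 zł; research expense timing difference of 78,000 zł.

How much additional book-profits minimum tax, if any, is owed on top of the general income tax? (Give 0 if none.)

Book-profits minimum tax:
  Adjusted income: 369,000 zł + 74,000 zł + 78,000 zł = 521,000 zł
  Less exemption 83,000 zł → base 438,000 zł
  438,000 zł × 10% = 43,800 zł

General income tax:
  186,000 zł × 13% = 24,180 zł
  117,000 zł × 19% = 22,230 zł
  66,000 zł × 30% = 19,800 zł
  → 66,210 zł

43,800 zł ≤ 66,210 zł, so no add-on is due.

0 zł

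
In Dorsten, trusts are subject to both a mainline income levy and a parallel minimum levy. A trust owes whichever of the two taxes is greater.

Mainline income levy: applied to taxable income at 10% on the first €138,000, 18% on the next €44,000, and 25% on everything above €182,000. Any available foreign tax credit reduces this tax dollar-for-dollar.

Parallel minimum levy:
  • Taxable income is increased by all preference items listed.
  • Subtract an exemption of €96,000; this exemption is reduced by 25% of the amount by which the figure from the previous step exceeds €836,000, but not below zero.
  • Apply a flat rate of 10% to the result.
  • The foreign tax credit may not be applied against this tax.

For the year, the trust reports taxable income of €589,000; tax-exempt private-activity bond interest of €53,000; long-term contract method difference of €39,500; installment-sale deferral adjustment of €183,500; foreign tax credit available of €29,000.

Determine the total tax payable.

€94,470

Parallel minimum levy:
  Adjusted income: €589,000 + €53,000 + €39,500 + €183,500 = €865,000
  Exemption: €96,000 − 25% × (€865,000 − €836,000) = €96,000 − €7,250 = €88,750
  Base: €865,000 − €88,750 = €776,250
  €776,250 × 10% = €77,625

Mainline income levy:
  €138,000 × 10% = €13,800
  €44,000 × 18% = €7,920
  €407,000 × 25% = €101,750
  → €123,470
  Less foreign tax credit €29,000 → €94,470

€94,470 > €77,625, so the mainline income levy governs.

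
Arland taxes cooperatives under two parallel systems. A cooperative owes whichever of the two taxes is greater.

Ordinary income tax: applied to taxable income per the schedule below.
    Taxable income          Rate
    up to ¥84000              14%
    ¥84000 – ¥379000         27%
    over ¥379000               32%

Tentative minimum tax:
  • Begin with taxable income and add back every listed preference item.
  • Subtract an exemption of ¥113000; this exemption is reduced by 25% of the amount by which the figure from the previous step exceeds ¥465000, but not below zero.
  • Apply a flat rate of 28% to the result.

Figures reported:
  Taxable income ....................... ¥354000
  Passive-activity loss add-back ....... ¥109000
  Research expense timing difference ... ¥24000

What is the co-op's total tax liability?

Tentative minimum tax:
  Adjusted income: ¥354000 + ¥109000 + ¥24000 = ¥487000
  Exemption: ¥113000 − 25% × (¥487000 − ¥465000) = ¥113000 − ¥5500 = ¥107500
  Base: ¥487000 − ¥107500 = ¥379500
  ¥379500 × 28% = ¥106260

Ordinary income tax:
  ¥84000 × 14% = ¥11760
  ¥270000 × 27% = ¥72900
  → ¥84660

¥106260 > ¥84660, so the tentative minimum tax is the binding amount.

¥106260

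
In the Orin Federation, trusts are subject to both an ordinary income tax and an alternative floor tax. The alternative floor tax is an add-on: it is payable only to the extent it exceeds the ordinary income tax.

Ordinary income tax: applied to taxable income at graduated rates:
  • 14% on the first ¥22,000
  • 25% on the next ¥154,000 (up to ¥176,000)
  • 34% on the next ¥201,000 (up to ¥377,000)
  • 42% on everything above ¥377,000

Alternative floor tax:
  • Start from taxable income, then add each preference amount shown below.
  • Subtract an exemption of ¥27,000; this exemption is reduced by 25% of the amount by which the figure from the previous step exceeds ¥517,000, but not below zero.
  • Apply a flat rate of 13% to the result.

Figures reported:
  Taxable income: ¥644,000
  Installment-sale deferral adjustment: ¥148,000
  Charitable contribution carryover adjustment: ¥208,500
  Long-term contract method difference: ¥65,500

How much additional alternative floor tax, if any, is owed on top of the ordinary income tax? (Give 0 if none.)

Alternative floor tax:
  Adjusted income: ¥644,000 + ¥148,000 + ¥208,500 + ¥65,500 = ¥1,066,000
  Exemption: 25% × (¥1,066,000 − ¥517,000) = ¥137,250 ≥ ¥27,000, so the exemption is fully phased out
  Base: ¥1,066,000 − ¥0 = ¥1,066,000
  ¥1,066,000 × 13% = ¥138,580

Ordinary income tax:
  ¥22,000 × 14% = ¥3,080
  ¥154,000 × 25% = ¥38,500
  ¥201,000 × 34% = ¥68,340
  ¥267,000 × 42% = ¥112,140
  → ¥222,060

¥138,580 ≤ ¥222,060, so no add-on is due.

¥0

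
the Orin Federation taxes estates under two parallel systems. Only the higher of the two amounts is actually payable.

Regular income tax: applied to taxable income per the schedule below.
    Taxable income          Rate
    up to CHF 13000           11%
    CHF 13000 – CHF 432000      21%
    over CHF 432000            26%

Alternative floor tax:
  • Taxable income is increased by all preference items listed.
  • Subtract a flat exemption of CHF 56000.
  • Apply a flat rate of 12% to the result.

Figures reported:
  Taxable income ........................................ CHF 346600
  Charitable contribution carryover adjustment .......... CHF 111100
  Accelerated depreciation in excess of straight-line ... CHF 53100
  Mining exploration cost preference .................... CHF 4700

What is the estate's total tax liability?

CHF 71486

Regular income tax:
  CHF 13000 × 11% = CHF 1430
  CHF 333600 × 21% = CHF 70056
  → CHF 71486

Alternative floor tax:
  Adjusted income: CHF 346600 + CHF 111100 + CHF 53100 + CHF 4700 = CHF 515500
  Less exemption CHF 56000 → base CHF 459500
  CHF 459500 × 12% = CHF 55140

CHF 71486 > CHF 55140, so the regular income tax governs.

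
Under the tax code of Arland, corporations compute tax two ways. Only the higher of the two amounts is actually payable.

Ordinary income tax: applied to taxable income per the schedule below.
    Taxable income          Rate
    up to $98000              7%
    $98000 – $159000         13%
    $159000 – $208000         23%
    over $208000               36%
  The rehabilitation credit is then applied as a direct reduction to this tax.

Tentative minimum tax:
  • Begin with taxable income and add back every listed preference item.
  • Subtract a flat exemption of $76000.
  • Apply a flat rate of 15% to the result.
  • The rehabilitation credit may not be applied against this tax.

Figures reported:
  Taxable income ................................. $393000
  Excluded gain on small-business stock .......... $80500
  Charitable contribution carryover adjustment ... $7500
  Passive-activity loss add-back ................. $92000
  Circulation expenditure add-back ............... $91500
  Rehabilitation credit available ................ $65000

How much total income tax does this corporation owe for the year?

$88275

Tentative minimum tax:
  Adjusted income: $393000 + $80500 + $7500 + $92000 + $91500 = $664500
  Less exemption $76000 → base $588500
  $588500 × 15% = $88275

Ordinary income tax:
  $98000 × 7% = $6860
  $61000 × 13% = $7930
  $49000 × 23% = $11270
  $185000 × 36% = $66600
  → $92660
  Less rehabilitation credit $65000 → $27660

$88275 > $27660, so the tentative minimum tax is the binding amount.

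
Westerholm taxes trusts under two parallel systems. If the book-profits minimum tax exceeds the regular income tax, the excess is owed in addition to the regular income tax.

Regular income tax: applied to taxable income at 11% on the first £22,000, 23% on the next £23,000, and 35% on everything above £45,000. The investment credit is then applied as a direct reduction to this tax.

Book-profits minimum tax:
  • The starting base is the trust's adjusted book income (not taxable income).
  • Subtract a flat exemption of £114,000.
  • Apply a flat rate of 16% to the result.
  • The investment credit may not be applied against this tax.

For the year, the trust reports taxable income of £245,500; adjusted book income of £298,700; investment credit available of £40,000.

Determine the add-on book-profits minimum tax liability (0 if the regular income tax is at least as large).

£0

Regular income tax:
  £22,000 × 11% = £2,420
  £23,000 × 23% = £5,290
  £200,500 × 35% = £70,175
  → £77,885
  Less investment credit £40,000 → £37,885

Book-profits minimum tax:
  Base (adjusted book income): £298,700
  Less exemption £114,000 → base £184,700
  £184,700 × 16% = £29,552

£29,552 ≤ £37,885, so no add-on is due.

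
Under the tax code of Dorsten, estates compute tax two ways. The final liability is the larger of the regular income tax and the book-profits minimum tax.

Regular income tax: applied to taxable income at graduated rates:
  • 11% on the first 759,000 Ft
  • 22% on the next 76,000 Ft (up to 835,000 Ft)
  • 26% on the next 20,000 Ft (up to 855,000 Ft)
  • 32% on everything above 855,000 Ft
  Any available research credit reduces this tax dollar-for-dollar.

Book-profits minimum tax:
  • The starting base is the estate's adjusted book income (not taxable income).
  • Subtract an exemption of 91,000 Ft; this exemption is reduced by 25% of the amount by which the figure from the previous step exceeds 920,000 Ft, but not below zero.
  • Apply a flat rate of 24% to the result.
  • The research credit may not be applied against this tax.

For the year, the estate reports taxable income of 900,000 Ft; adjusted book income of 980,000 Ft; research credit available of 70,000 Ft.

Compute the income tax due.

Regular income tax:
  759,000 Ft × 11% = 83,490 Ft
  76,000 Ft × 22% = 16,720 Ft
  20,000 Ft × 26% = 5,200 Ft
  45,000 Ft × 32% = 14,400 Ft
  → 119,810 Ft
  Less research credit 70,000 Ft → 49,810 Ft

Book-profits minimum tax:
  Base (adjusted book income): 980,000 Ft
  Exemption: 91,000 Ft − 25% × (980,000 Ft − 920,000 Ft) = 91,000 Ft − 15,000 Ft = 76,000 Ft
  Base: 980,000 Ft − 76,000 Ft = 904,000 Ft
  904,000 Ft × 24% = 216,960 Ft

216,960 Ft > 49,810 Ft, so the book-profits minimum tax is the binding amount.

216,960 Ft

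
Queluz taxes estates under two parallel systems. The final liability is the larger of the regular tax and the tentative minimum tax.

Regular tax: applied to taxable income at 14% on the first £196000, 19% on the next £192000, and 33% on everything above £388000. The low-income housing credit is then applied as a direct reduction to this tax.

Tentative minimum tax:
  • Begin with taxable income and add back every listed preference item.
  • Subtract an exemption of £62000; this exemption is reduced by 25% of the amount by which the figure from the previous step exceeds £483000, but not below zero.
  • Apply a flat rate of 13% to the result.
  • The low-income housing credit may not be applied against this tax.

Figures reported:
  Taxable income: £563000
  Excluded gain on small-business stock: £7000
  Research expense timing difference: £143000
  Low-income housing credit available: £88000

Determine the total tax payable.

£92105

Regular tax:
  £196000 × 14% = £27440
  £192000 × 19% = £36480
  £175000 × 33% = £57750
  → £121670
  Less low-income housing credit £88000 → £33670

Tentative minimum tax:
  Adjusted income: £563000 + £7000 + £143000 = £713000
  Exemption: £62000 − 25% × (£713000 − £483000) = £62000 − £57500 = £4500
  Base: £713000 − £4500 = £708500
  £708500 × 13% = £92105

£92105 > £33670, so the tentative minimum tax is the binding amount.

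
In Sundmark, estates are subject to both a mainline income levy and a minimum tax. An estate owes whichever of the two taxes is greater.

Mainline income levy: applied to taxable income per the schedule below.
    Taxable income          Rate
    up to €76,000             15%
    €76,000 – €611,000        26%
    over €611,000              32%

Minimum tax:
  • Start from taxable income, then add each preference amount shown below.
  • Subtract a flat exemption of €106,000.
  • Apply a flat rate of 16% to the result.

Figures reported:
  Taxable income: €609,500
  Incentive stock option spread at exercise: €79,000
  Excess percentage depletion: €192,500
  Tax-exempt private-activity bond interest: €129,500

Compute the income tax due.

Mainline income levy:
  €76,000 × 15% = €11,400
  €533,500 × 26% = €138,710
  → €150,110

Minimum tax:
  Adjusted income: €609,500 + €79,000 + €192,500 + €129,500 = €1,010,500
  Less exemption €106,000 → base €904,500
  €904,500 × 16% = €144,720

€150,110 > €144,720, so the mainline income levy governs.

€150,110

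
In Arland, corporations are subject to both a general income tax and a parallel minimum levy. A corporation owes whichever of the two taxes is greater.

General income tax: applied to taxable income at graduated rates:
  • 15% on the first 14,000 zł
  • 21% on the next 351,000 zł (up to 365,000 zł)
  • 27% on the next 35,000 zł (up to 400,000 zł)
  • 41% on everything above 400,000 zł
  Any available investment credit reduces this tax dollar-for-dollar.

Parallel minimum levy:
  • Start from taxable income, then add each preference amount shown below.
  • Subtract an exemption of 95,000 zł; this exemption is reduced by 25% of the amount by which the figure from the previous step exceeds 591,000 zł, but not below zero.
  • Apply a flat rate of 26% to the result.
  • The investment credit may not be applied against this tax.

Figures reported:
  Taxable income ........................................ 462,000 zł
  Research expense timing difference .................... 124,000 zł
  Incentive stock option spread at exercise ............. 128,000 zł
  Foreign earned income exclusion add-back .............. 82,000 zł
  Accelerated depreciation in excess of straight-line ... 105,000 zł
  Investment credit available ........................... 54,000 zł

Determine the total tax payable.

General income tax:
  14,000 zł × 15% = 2,100 zł
  351,000 zł × 21% = 73,710 zł
  35,000 zł × 27% = 9,450 zł
  62,000 zł × 41% = 25,420 zł
  → 110,680 zł
  Less investment credit 54,000 zł → 56,680 zł

Parallel minimum levy:
  Adjusted income: 462,000 zł + 124,000 zł + 128,000 zł + 82,000 zł + 105,000 zł = 901,000 zł
  Exemption: 95,000 zł − 25% × (901,000 zł − 591,000 zł) = 95,000 zł − 77,500 zł = 17,500 zł
  Base: 901,000 zł − 17,500 zł = 883,500 zł
  883,500 zł × 26% = 229,710 zł

229,710 zł > 56,680 zł, so the parallel minimum levy is the binding amount.

229,710 zł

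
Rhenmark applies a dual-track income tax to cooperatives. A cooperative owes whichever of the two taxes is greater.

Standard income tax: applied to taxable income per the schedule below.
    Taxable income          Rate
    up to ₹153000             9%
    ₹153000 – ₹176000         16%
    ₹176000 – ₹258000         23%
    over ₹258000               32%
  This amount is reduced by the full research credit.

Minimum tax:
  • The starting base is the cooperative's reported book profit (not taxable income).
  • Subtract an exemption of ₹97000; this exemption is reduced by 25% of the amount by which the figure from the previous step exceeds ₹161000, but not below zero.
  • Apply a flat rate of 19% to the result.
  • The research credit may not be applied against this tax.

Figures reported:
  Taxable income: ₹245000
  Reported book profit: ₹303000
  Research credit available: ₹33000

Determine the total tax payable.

Minimum tax:
  Base (reported book profit): ₹303000
  Exemption: ₹97000 − 25% × (₹303000 − ₹161000) = ₹97000 − ₹35500 = ₹61500
  Base: ₹303000 − ₹61500 = ₹241500
  ₹241500 × 19% = ₹45885

Standard income tax:
  ₹153000 × 9% = ₹13770
  ₹23000 × 16% = ₹3680
  ₹69000 × 23% = ₹15870
  → ₹33320
  Less research credit ₹33000 → ₹320

₹45885 > ₹320, so the minimum tax is the binding amount.

₹45885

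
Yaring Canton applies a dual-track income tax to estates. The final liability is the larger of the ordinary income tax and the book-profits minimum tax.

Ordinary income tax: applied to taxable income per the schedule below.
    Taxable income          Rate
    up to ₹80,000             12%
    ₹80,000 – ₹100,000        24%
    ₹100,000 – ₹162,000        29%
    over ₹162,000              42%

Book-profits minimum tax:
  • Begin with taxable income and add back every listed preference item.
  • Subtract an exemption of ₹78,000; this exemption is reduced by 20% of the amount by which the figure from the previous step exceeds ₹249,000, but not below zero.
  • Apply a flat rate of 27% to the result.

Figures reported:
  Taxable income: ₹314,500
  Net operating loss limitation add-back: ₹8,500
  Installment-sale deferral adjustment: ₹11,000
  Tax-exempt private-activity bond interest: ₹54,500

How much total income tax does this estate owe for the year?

₹96,430

Book-profits minimum tax:
  Adjusted income: ₹314,500 + ₹8,500 + ₹11,000 + ₹54,500 = ₹388,500
  Exemption: ₹78,000 − 20% × (₹388,500 − ₹249,000) = ₹78,000 − ₹27,900 = ₹50,100
  Base: ₹388,500 − ₹50,100 = ₹338,400
  ₹338,400 × 27% = ₹91,368

Ordinary income tax:
  ₹80,000 × 12% = ₹9,600
  ₹20,000 × 24% = ₹4,800
  ₹62,000 × 29% = ₹17,980
  ₹152,500 × 42% = ₹64,050
  → ₹96,430

₹96,430 > ₹91,368, so the ordinary income tax governs.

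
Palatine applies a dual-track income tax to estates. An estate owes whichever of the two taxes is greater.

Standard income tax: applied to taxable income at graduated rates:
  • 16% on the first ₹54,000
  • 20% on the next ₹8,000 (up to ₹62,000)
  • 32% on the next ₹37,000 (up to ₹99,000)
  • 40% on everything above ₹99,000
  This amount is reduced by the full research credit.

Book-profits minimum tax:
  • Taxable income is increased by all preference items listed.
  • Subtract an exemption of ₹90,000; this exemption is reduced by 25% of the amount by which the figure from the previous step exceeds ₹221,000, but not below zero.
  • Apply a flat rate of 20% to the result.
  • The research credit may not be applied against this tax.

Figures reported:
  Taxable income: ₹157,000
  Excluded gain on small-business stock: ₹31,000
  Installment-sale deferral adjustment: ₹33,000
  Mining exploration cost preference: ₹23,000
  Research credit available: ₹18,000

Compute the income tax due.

Standard income tax:
  ₹54,000 × 16% = ₹8,640
  ₹8,000 × 20% = ₹1,600
  ₹37,000 × 32% = ₹11,840
  ₹58,000 × 40% = ₹23,200
  → ₹45,280
  Less research credit ₹18,000 → ₹27,280

Book-profits minimum tax:
  Adjusted income: ₹157,000 + ₹31,000 + ₹33,000 + ₹23,000 = ₹244,000
  Exemption: ₹90,000 − 25% × (₹244,000 − ₹221,000) = ₹90,000 − ₹5,750 = ₹84,250
  Base: ₹244,000 − ₹84,250 = ₹159,750
  ₹159,750 × 20% = ₹31,950

₹31,950 > ₹27,280, so the book-profits minimum tax is the binding amount.

₹31,950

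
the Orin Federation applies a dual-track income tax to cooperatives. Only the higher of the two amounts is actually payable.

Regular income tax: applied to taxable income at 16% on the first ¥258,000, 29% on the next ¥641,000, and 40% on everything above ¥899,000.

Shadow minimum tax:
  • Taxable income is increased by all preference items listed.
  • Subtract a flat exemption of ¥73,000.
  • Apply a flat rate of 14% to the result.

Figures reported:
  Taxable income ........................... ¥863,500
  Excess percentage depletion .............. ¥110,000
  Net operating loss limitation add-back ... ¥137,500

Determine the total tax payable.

Regular income tax:
  ¥258,000 × 16% = ¥41,280
  ¥605,500 × 29% = ¥175,595
  → ¥216,875

Shadow minimum tax:
  Adjusted income: ¥863,500 + ¥110,000 + ¥137,500 = ¥1,111,000
  Less exemption ¥73,000 → base ¥1,038,000
  ¥1,038,000 × 14% = ¥145,320

¥216,875 > ¥145,320, so the regular income tax governs.

¥216,875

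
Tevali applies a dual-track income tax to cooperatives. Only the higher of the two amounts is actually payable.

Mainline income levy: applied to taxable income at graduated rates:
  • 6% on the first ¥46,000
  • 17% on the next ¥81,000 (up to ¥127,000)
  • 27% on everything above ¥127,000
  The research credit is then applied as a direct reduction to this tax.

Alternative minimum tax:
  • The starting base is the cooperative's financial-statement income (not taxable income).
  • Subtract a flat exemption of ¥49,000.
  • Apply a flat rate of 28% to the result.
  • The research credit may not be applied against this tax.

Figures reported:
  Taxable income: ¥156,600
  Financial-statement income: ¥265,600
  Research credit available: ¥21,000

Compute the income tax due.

Mainline income levy:
  ¥46,000 × 6% = ¥2,760
  ¥81,000 × 17% = ¥13,770
  ¥29,600 × 27% = ¥7,992
  → ¥24,522
  Less research credit ¥21,000 → ¥3,522

Alternative minimum tax:
  Base (financial-statement income): ¥265,600
  Less exemption ¥49,000 → base ¥216,600
  ¥216,600 × 28% = ¥60,648

¥60,648 > ¥3,522, so the alternative minimum tax is the binding amount.

¥60,648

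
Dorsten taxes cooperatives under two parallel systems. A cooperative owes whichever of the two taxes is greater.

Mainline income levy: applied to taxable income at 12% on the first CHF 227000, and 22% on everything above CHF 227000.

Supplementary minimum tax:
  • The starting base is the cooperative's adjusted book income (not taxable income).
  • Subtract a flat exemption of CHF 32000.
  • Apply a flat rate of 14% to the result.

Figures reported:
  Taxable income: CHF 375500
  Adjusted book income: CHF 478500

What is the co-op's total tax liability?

Supplementary minimum tax:
  Base (adjusted book income): CHF 478500
  Less exemption CHF 32000 → base CHF 446500
  CHF 446500 × 14% = CHF 62510

Mainline income levy:
  CHF 227000 × 12% = CHF 27240
  CHF 148500 × 22% = CHF 32670
  → CHF 59910

CHF 62510 > CHF 59910, so the supplementary minimum tax is the binding amount.

CHF 62510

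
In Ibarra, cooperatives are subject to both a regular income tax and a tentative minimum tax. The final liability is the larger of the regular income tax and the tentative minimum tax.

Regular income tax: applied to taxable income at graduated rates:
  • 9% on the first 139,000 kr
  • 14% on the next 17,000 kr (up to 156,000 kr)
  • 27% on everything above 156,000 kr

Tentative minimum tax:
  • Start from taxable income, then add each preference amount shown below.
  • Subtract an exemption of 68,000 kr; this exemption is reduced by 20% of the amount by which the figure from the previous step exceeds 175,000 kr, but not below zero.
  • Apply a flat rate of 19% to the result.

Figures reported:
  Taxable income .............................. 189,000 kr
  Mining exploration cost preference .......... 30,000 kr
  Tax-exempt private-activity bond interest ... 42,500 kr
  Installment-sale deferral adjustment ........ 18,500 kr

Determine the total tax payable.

44,270 kr

Tentative minimum tax:
  Adjusted income: 189,000 kr + 30,000 kr + 42,500 kr + 18,500 kr = 280,000 kr
  Exemption: 68,000 kr − 20% × (280,000 kr − 175,000 kr) = 68,000 kr − 21,000 kr = 47,000 kr
  Base: 280,000 kr − 47,000 kr = 233,000 kr
  233,000 kr × 19% = 44,270 kr

Regular income tax:
  139,000 kr × 9% = 12,510 kr
  17,000 kr × 14% = 2,380 kr
  33,000 kr × 27% = 8,910 kr
  → 23,800 kr

44,270 kr > 23,800 kr, so the tentative minimum tax is the binding amount.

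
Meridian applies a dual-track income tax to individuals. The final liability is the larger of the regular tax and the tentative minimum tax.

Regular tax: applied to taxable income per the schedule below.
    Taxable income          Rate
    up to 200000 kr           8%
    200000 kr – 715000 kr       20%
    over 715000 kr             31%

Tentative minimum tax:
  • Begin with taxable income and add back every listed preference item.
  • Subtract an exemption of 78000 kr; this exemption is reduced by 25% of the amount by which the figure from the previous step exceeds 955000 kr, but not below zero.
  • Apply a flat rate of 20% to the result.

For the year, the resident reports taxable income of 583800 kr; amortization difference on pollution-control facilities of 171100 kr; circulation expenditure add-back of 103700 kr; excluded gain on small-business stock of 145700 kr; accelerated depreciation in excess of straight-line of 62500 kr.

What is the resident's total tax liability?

203350 kr

Regular tax:
  200000 kr × 8% = 16000 kr
  383800 kr × 20% = 76760 kr
  → 92760 kr

Tentative minimum tax:
  Adjusted income: 583800 kr + 171100 kr + 103700 kr + 145700 kr + 62500 kr = 1066800 kr
  Exemption: 78000 kr − 25% × (1066800 kr − 955000 kr) = 78000 kr − 27950 kr = 50050 kr
  Base: 1066800 kr − 50050 kr = 1016750 kr
  1016750 kr × 20% = 203350 kr

203350 kr > 92760 kr, so the tentative minimum tax is the binding amount.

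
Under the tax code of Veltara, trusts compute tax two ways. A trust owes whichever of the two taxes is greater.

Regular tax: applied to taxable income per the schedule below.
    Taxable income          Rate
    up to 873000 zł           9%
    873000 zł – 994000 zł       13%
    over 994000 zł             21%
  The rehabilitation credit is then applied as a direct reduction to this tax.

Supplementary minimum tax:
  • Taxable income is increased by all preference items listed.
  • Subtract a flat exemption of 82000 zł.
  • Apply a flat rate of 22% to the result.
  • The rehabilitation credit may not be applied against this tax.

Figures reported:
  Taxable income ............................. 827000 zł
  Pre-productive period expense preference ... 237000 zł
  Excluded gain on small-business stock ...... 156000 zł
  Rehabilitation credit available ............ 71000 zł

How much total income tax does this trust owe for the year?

Regular tax:
  827000 zł × 9% = 74430 zł
  Less rehabilitation credit 71000 zł → 3430 zł

Supplementary minimum tax:
  Adjusted income: 827000 zł + 237000 zł + 156000 zł = 1220000 zł
  Less exemption 82000 zł → base 1138000 zł
  1138000 zł × 22% = 250360 zł

250360 zł > 3430 zł, so the supplementary minimum tax is the binding amount.

250360 zł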